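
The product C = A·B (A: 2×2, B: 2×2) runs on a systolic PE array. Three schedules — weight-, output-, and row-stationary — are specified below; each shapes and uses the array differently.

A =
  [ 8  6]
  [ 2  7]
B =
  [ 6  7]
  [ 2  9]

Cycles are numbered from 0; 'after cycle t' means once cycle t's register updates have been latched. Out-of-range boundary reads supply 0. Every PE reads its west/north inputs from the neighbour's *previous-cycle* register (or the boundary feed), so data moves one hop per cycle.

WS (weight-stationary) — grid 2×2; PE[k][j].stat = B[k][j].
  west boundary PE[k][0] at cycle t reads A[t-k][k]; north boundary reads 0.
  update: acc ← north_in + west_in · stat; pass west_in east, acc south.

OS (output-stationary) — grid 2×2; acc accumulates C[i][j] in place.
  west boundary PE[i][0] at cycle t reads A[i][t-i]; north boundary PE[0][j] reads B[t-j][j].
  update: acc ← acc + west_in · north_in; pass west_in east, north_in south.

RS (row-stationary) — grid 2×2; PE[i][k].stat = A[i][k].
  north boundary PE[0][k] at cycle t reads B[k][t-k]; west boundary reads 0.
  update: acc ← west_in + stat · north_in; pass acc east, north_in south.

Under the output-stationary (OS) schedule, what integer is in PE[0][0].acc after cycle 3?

Tracing OS — 2×2 array, target PE[0][0]:
  step 0 · PE0,0: acc=48; fwd→8 fwd↓6
  step 1 · PE0,0: acc=60; fwd→6 fwd↓2
  step 2 · PE0,0: acc=60; fwd→0 fwd↓0
  step 3 · PE0,0: acc=60; fwd→0 fwd↓0

PE[0][0].acc = 60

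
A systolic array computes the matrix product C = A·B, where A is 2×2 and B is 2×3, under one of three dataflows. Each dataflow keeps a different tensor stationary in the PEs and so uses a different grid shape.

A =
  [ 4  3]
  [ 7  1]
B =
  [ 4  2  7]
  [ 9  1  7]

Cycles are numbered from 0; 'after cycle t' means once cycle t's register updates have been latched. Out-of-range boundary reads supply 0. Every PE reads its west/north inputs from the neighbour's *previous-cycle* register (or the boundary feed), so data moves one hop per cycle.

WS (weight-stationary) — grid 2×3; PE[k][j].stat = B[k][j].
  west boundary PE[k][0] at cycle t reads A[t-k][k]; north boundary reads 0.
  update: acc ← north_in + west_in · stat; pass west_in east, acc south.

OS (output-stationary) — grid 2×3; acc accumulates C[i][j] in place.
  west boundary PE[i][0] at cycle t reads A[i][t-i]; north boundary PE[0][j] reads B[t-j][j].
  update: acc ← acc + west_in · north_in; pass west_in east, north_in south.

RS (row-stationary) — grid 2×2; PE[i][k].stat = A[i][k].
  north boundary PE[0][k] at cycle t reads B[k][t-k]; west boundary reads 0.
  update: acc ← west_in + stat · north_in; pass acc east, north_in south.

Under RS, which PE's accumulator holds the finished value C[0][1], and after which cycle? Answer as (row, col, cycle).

(row, col, cycle) = (0, 1, 2)

Under RS, C[0][1] lands at PE[0][1]:
  0: (0,1).acc=0  regs=<0,0>
  1: (0,1).acc=43  regs=<43,9>
  2: (0,1).acc=11  regs=<11,1>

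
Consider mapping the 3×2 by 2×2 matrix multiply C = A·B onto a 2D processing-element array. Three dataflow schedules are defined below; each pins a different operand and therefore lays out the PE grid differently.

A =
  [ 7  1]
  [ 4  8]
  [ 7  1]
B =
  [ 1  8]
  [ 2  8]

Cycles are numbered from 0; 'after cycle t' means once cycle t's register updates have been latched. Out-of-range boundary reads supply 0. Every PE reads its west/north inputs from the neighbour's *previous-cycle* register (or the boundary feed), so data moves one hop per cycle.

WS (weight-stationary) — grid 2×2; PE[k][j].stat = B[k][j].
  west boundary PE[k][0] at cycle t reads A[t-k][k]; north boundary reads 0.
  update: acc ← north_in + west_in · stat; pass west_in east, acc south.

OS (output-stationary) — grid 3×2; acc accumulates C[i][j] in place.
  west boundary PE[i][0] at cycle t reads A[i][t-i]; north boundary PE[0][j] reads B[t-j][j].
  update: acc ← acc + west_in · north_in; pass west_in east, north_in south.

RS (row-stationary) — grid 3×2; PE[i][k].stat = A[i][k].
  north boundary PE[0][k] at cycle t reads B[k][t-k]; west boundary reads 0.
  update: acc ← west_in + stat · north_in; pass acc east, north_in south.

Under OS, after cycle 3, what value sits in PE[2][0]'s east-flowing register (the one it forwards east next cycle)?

OS (3×2). Following PE[2][0] plus its west/north inputs:
  step 0 · PE1,0: acc=0; fwd→0 fwd↓0
  step 0 · PE2,0: acc=0; fwd→0 fwd↓0
  step 1 · PE1,0: acc=4; fwd→4 fwd↓1
  step 1 · PE2,0: acc=0; fwd→0 fwd↓0
  step 2 · PE1,0: acc=20; fwd→8 fwd↓2
  step 2 · PE2,0: acc=7; fwd→7 fwd↓1
  step 3 · PE1,0: acc=20; fwd→0 fwd↓0
  step 3 · PE2,0: acc=9; fwd→1 fwd↓2

register = 1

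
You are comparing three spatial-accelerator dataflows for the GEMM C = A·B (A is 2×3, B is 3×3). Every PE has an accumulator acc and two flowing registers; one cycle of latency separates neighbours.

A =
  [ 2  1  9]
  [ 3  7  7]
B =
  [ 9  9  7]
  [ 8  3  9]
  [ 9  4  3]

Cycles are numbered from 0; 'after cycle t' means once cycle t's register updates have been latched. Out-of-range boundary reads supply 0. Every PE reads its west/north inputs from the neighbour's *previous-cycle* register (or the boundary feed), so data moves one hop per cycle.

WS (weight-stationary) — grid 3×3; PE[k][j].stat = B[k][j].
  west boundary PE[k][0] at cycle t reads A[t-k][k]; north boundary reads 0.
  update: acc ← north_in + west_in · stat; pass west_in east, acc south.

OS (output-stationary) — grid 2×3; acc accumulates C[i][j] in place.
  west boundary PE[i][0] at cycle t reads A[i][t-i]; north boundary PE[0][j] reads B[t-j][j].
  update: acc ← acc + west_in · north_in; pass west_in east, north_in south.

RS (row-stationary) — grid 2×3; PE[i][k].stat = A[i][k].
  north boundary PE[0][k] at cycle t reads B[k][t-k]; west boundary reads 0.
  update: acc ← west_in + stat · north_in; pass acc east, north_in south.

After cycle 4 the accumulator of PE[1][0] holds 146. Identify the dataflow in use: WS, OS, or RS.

dataflow = OS

Under WS (3×3), PE[1][0]:
  0: (1,0).acc=0  regs=<0,0>
  1: (1,0).acc=26  regs=<1,26>
  2: (1,0).acc=83  regs=<7,83>
  3: (1,0).acc=0  regs=<0,0>
  4: (1,0).acc=0  regs=<0,0>
Under OS (2×3), PE[1][0]:
  0: (1,0).acc=0  regs=<0,0>
  1: (1,0).acc=27  regs=<3,9>
  2: (1,0).acc=83  regs=<7,8>
  3: (1,0).acc=146  regs=<7,9>
  4: (1,0).acc=146  regs=<0,0>
Under RS (2×3), PE[1][0]:
  0: (1,0).acc=0  regs=<0,0>
  1: (1,0).acc=27  regs=<27,9>
  2: (1,0).acc=27  regs=<27,9>
  3: (1,0).acc=21  regs=<21,7>
  4: (1,0).acc=0  regs=<0,0>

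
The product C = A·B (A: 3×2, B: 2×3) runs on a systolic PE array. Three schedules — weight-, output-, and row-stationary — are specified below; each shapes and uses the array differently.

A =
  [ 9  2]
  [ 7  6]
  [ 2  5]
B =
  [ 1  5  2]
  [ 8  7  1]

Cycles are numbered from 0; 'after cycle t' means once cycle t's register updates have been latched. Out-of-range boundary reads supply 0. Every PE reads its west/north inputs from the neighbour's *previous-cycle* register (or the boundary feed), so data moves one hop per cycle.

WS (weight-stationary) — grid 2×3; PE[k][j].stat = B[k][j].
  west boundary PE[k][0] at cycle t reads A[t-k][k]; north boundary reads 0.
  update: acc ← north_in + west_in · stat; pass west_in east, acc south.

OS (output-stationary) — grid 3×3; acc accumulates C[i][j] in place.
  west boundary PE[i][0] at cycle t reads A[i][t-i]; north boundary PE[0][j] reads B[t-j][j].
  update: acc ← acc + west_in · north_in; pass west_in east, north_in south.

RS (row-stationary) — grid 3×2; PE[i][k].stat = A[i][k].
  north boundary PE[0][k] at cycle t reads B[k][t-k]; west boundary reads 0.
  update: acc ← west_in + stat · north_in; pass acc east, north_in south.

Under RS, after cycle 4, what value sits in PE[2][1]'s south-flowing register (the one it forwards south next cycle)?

RS on a 3×2 grid — tracing PE[2][1] and its feeders:
  @0  [1,1]  acc 0  |  →0  ↓0
  @0  [2,0]  acc 0  |  →0  ↓0
  @0  [2,1]  acc 0  |  →0  ↓0
  @1  [1,1]  acc 0  |  →0  ↓0
  @1  [2,0]  acc 0  |  →0  ↓0
  @1  [2,1]  acc 0  |  →0  ↓0
  @2  [1,1]  acc 55  |  →55  ↓8
  @2  [2,0]  acc 2  |  →2  ↓1
  @2  [2,1]  acc 0  |  →0  ↓0
  @3  [1,1]  acc 77  |  →77  ↓7
  @3  [2,0]  acc 10  |  →10  ↓5
  @3  [2,1]  acc 42  |  →42  ↓8
  @4  [1,1]  acc 20  |  →20  ↓1
  @4  [2,0]  acc 4  |  →4  ↓2
  @4  [2,1]  acc 45  |  →45  ↓7

register = 7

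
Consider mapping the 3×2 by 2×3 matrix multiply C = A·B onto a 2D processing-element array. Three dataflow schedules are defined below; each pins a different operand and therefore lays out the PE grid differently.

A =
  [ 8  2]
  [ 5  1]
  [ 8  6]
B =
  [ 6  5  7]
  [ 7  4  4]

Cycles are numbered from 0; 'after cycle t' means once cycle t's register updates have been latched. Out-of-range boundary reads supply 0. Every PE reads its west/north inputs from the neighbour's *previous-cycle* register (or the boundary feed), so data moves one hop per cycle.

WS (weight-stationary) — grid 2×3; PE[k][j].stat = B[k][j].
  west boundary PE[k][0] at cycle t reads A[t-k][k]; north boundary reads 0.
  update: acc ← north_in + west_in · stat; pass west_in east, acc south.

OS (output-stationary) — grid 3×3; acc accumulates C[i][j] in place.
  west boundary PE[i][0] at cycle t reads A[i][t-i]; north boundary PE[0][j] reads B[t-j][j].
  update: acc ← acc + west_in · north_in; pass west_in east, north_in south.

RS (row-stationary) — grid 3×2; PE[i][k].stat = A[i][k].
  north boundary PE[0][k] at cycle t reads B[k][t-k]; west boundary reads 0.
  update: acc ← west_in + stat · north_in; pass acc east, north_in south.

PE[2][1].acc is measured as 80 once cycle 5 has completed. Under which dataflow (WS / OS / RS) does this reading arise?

WS: PE[2][1] is outside its 2×3 grid.
OS (3×3 grid), PE[2][1]:
  0: (2,1).acc=0  regs=<0,0>
  1: (2,1).acc=0  regs=<0,0>
  2: (2,1).acc=0  regs=<0,0>
  3: (2,1).acc=40  regs=<8,5>
  4: (2,1).acc=64  regs=<6,4>
  5: (2,1).acc=64  regs=<0,0>
RS (3×2 grid), PE[2][1]:
  0: (2,1).acc=0  regs=<0,0>
  1: (2,1).acc=0  regs=<0,0>
  2: (2,1).acc=0  regs=<0,0>
  3: (2,1).acc=90  regs=<90,7>
  4: (2,1).acc=64  regs=<64,4>
  5: (2,1).acc=80  regs=<80,4>

dataflow = RS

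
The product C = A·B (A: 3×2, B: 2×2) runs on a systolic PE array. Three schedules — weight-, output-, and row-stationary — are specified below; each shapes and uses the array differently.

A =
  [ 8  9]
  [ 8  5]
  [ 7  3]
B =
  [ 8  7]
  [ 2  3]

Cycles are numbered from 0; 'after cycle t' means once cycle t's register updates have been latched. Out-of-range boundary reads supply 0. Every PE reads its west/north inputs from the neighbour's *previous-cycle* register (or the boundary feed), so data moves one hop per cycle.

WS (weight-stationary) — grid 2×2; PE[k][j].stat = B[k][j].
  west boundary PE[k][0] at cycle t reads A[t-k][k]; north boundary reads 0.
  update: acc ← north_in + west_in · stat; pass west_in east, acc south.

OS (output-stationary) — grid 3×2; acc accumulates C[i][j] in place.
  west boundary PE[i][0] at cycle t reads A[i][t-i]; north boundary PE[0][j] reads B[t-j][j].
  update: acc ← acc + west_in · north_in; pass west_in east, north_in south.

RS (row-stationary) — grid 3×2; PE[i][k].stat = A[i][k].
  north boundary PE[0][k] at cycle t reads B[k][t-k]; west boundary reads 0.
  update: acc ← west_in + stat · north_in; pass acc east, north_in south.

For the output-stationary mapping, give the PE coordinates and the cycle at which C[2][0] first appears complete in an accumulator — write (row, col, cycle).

(row, col, cycle) = (2, 0, 3)

OS: C[2][0] accumulates in PE[2][0]:
  [0] (2,0) acc=0 (h:0 v:0)
  [1] (2,0) acc=0 (h:0 v:0)
  [2] (2,0) acc=56 (h:7 v:8)
  [3] (2,0) acc=62 (h:3 v:2)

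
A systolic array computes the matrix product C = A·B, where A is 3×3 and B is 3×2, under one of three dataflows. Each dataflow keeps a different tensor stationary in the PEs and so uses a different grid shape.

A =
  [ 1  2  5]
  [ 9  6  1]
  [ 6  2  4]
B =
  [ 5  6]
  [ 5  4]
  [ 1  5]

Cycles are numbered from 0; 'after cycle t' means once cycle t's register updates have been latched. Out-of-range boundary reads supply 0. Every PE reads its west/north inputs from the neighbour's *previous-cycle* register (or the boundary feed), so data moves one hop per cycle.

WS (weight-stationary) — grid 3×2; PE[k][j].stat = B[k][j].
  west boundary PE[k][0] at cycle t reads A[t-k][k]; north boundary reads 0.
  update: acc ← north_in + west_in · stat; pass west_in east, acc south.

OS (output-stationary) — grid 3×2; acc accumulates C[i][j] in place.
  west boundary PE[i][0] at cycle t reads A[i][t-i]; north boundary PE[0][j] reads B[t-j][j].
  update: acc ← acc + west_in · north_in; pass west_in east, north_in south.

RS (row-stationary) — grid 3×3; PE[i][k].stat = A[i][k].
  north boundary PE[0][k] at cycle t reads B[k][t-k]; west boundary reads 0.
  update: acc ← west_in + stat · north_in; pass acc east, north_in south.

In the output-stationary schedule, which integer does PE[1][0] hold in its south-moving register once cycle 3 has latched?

OS 3×2: PE[1][0] cycle-by-cycle (with neighbour feeds):
  cycle 0: PE[0][0] → acc 5, east 1, south 5
  cycle 0: PE[1][0] → acc 0, east 0, south 0
  cycle 1: PE[0][0] → acc 15, east 2, south 5
  cycle 1: PE[1][0] → acc 45, east 9, south 5
  cycle 2: PE[0][0] → acc 20, east 5, south 1
  cycle 2: PE[1][0] → acc 75, east 6, south 5
  cycle 3: PE[0][0] → acc 20, east 0, south 0
  cycle 3: PE[1][0] → acc 76, east 1, south 1

register = 1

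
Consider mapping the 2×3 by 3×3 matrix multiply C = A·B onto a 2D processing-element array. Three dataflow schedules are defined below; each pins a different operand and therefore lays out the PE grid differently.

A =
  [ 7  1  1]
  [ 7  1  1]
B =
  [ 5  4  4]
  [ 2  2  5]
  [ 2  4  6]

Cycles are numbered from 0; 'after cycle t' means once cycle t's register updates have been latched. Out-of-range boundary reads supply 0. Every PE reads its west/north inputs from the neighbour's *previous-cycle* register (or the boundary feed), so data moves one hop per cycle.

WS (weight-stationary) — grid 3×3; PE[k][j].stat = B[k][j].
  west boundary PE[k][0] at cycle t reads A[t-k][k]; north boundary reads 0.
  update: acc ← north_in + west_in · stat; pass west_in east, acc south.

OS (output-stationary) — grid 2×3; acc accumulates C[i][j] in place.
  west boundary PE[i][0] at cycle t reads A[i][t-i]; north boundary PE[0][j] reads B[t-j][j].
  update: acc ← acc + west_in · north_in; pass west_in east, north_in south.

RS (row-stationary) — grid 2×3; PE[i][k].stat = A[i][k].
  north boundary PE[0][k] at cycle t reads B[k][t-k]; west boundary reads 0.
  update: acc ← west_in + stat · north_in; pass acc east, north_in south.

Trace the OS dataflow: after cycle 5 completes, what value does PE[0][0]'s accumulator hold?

OS on a 2×3 grid — tracing PE[0][0] and its feeders:
  after 0 — PE[0][0] acc=35, pass-E 7, pass-S 5
  after 1 — PE[0][0] acc=37, pass-E 1, pass-S 2
  after 2 — PE[0][0] acc=39, pass-E 1, pass-S 2
  after 3 — PE[0][0] acc=39, pass-E 0, pass-S 0
  after 4 — PE[0][0] acc=39, pass-E 0, pass-S 0
  after 5 — PE[0][0] acc=39, pass-E 0, pass-S 0

PE[0][0].acc = 39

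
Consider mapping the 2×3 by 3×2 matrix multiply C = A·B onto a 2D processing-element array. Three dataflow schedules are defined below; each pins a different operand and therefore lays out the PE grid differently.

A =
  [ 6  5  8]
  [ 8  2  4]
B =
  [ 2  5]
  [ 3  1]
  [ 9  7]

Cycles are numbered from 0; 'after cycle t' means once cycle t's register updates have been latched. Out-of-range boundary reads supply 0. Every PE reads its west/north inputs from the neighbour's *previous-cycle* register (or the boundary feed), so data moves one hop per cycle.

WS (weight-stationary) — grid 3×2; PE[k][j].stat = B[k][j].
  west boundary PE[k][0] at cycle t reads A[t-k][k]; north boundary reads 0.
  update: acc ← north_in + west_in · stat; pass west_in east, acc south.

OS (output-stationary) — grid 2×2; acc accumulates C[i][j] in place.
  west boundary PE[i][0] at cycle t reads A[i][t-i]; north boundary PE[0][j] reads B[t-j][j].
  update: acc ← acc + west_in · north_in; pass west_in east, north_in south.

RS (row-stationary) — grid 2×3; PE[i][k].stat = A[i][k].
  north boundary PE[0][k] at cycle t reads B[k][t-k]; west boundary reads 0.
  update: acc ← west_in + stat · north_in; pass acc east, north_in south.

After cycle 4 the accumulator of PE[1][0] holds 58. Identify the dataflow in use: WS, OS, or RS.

— WS: 3×2; PE[1][0] trace:
  step 0 · PE1,0: acc=0; fwd→0 fwd↓0
  step 1 · PE1,0: acc=27; fwd→5 fwd↓27
  step 2 · PE1,0: acc=22; fwd→2 fwd↓22
  step 3 · PE1,0: acc=0; fwd→0 fwd↓0
  step 4 · PE1,0: acc=0; fwd→0 fwd↓0
— OS: 2×2; PE[1][0] trace:
  step 0 · PE1,0: acc=0; fwd→0 fwd↓0
  step 1 · PE1,0: acc=16; fwd→8 fwd↓2
  step 2 · PE1,0: acc=22; fwd→2 fwd↓3
  step 3 · PE1,0: acc=58; fwd→4 fwd↓9
  step 4 · PE1,0: acc=58; fwd→0 fwd↓0
— RS: 2×3; PE[1][0] trace:
  step 0 · PE1,0: acc=0; fwd→0 fwd↓0
  step 1 · PE1,0: acc=16; fwd→16 fwd↓2
  step 2 · PE1,0: acc=40; fwd→40 fwd↓5
  step 3 · PE1,0: acc=0; fwd→0 fwd↓0
  step 4 · PE1,0: acc=0; fwd→0 fwd↓0

dataflow = OS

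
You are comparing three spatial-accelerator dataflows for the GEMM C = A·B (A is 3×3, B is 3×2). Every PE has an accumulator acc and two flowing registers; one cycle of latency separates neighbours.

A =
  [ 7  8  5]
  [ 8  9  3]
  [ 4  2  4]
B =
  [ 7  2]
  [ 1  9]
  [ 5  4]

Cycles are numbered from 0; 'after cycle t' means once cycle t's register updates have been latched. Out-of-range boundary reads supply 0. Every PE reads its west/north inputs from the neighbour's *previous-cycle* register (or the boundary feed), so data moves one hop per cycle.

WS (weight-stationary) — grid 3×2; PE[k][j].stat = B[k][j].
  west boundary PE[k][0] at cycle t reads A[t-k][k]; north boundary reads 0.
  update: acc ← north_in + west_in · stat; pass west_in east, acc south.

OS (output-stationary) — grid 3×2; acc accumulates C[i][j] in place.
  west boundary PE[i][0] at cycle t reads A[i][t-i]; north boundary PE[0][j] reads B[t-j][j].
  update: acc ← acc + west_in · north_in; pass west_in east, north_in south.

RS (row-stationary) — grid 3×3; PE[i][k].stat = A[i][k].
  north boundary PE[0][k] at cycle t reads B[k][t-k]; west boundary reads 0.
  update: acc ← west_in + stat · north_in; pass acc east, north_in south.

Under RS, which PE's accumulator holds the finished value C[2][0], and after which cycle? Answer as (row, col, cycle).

(row, col, cycle) = (2, 2, 4)

RS: C[2][0] accumulates in PE[2][2]:
  [0] (2,2) acc=0 (h:0 v:0)
  [1] (2,2) acc=0 (h:0 v:0)
  [2] (2,2) acc=0 (h:0 v:0)
  [3] (2,2) acc=0 (h:0 v:0)
  [4] (2,2) acc=50 (h:50 v:5)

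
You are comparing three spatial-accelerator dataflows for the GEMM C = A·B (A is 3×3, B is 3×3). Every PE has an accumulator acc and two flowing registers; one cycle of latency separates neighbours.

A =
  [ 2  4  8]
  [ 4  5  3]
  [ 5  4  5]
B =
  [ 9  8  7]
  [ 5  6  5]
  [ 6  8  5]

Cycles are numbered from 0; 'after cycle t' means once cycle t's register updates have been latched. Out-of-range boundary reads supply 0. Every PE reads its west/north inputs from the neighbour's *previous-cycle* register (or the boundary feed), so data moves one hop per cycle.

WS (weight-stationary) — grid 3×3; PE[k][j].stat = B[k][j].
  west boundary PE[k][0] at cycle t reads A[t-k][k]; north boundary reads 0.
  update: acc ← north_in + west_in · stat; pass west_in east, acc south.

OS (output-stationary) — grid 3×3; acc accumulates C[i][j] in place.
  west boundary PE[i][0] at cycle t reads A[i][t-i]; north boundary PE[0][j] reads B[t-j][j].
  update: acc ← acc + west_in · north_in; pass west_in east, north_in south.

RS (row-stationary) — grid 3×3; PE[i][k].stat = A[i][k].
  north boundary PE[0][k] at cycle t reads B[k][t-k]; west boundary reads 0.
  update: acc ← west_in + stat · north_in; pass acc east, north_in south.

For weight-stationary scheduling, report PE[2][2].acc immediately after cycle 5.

WS 3×3: PE[2][2] cycle-by-cycle (with neighbour feeds):
  [0] (1,2) acc=0 (h:0 v:0)
  [0] (2,1) acc=0 (h:0 v:0)
  [0] (2,2) acc=0 (h:0 v:0)
  [1] (1,2) acc=0 (h:0 v:0)
  [1] (2,1) acc=0 (h:0 v:0)
  [1] (2,2) acc=0 (h:0 v:0)
  [2] (1,2) acc=0 (h:0 v:0)
  [2] (2,1) acc=0 (h:0 v:0)
  [2] (2,2) acc=0 (h:0 v:0)
  [3] (1,2) acc=34 (h:4 v:34)
  [3] (2,1) acc=104 (h:8 v:104)
  [3] (2,2) acc=0 (h:0 v:0)
  [4] (1,2) acc=53 (h:5 v:53)
  [4] (2,1) acc=86 (h:3 v:86)
  [4] (2,2) acc=74 (h:8 v:74)
  [5] (1,2) acc=55 (h:4 v:55)
  [5] (2,1) acc=104 (h:5 v:104)
  [5] (2,2) acc=68 (h:3 v:68)

PE[2][2].acc = 68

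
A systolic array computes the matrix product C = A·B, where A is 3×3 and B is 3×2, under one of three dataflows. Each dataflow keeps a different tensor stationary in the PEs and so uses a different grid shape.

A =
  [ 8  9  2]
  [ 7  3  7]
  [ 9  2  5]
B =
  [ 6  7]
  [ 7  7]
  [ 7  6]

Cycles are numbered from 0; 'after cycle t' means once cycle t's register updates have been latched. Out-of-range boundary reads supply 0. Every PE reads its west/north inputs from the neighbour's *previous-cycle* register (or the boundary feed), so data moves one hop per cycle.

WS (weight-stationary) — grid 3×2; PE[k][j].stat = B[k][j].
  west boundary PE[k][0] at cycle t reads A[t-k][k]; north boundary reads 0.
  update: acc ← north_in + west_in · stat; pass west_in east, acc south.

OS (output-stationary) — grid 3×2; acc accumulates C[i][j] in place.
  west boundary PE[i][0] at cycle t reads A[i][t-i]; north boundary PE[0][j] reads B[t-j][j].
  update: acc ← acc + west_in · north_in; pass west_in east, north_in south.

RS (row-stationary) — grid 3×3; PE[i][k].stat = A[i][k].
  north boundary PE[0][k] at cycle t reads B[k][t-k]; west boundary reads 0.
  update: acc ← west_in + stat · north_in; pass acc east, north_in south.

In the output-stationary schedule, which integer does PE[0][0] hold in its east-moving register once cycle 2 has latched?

OS (3×2). Following PE[0][0] plus its west/north inputs:
  c0 r0c0: 48 / 8 / 6
  c1 r0c0: 111 / 9 / 7
  c2 r0c0: 125 / 2 / 7

register = 2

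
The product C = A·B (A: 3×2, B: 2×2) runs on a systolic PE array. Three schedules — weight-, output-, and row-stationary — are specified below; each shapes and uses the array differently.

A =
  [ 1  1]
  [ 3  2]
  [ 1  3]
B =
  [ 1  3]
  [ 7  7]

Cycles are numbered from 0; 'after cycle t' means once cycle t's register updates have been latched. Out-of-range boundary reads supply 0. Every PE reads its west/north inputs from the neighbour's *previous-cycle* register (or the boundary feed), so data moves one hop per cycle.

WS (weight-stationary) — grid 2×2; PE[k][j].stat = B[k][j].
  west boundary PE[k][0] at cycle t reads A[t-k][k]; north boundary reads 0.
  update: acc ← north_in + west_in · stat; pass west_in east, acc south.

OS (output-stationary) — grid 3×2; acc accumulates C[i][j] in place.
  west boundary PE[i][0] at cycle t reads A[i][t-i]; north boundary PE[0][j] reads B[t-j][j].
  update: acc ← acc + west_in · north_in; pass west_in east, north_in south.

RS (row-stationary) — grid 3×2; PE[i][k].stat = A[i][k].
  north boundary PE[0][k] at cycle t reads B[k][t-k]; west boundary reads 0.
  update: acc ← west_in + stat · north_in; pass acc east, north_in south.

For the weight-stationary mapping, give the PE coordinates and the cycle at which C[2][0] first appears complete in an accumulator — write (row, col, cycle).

WS — PE[1][0] is where C[2][0] collects:
  c0 r1c0: 0 / 0 / 0
  c1 r1c0: 8 / 1 / 8
  c2 r1c0: 17 / 2 / 17
  c3 r1c0: 22 / 3 / 22

(row, col, cycle) = (1, 0, 3)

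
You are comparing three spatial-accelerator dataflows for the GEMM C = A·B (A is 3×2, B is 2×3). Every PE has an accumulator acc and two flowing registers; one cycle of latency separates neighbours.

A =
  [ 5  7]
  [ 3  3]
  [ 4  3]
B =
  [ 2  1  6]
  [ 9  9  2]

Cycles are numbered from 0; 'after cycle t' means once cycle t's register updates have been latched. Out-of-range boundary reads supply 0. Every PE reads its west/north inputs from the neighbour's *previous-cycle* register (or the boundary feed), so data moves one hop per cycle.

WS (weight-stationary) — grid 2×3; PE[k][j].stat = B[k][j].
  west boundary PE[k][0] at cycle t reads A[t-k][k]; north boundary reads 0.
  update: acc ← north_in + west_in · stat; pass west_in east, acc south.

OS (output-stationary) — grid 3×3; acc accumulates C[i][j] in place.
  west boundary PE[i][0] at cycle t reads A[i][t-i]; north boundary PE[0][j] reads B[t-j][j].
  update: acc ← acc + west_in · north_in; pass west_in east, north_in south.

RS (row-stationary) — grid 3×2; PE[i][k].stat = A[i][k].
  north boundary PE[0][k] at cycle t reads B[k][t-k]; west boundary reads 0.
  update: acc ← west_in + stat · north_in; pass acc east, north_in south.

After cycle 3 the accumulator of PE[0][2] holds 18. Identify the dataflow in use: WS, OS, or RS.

Under WS (2×3), PE[0][2]:
  @0  [0,2]  acc 0  |  →0  ↓0
  @1  [0,2]  acc 0  |  →0  ↓0
  @2  [0,2]  acc 30  |  →5  ↓30
  @3  [0,2]  acc 18  |  →3  ↓18
Under OS (3×3), PE[0][2]:
  @0  [0,2]  acc 0  |  →0  ↓0
  @1  [0,2]  acc 0  |  →0  ↓0
  @2  [0,2]  acc 30  |  →5  ↓6
  @3  [0,2]  acc 44  |  →7  ↓2
— RS: 3×2 array has no PE[0][2].

dataflow = WS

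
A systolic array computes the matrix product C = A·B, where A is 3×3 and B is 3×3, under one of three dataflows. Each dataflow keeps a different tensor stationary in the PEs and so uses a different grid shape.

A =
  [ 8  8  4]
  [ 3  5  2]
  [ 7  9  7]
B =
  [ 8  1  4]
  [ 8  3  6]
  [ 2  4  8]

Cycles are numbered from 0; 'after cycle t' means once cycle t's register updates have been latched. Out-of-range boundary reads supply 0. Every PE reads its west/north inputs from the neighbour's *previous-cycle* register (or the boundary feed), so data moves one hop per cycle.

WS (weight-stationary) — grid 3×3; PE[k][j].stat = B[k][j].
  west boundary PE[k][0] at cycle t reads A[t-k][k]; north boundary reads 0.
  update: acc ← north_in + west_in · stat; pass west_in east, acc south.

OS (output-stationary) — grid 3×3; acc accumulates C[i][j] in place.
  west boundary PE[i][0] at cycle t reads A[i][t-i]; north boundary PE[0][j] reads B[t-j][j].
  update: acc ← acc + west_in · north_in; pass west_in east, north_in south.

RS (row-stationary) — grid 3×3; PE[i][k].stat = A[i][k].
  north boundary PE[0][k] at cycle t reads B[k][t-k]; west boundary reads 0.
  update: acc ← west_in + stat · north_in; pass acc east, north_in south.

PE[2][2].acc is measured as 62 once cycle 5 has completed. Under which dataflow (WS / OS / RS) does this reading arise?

dataflow = RS

WS (3×3 grid), PE[2][2]:
  @0  [2,2]  acc 0  |  →0  ↓0
  @1  [2,2]  acc 0  |  →0  ↓0
  @2  [2,2]  acc 0  |  →0  ↓0
  @3  [2,2]  acc 0  |  →0  ↓0
  @4  [2,2]  acc 112  |  →4  ↓112
  @5  [2,2]  acc 58  |  →2  ↓58
OS (3×3 grid), PE[2][2]:
  @0  [2,2]  acc 0  |  →0  ↓0
  @1  [2,2]  acc 0  |  →0  ↓0
  @2  [2,2]  acc 0  |  →0  ↓0
  @3  [2,2]  acc 0  |  →0  ↓0
  @4  [2,2]  acc 28  |  →7  ↓4
  @5  [2,2]  acc 82  |  →9  ↓6
RS (3×3 grid), PE[2][2]:
  @0  [2,2]  acc 0  |  →0  ↓0
  @1  [2,2]  acc 0  |  →0  ↓0
  @2  [2,2]  acc 0  |  →0  ↓0
  @3  [2,2]  acc 0  |  →0  ↓0
  @4  [2,2]  acc 142  |  →142  ↓2
  @5  [2,2]  acc 62  |  →62  ↓4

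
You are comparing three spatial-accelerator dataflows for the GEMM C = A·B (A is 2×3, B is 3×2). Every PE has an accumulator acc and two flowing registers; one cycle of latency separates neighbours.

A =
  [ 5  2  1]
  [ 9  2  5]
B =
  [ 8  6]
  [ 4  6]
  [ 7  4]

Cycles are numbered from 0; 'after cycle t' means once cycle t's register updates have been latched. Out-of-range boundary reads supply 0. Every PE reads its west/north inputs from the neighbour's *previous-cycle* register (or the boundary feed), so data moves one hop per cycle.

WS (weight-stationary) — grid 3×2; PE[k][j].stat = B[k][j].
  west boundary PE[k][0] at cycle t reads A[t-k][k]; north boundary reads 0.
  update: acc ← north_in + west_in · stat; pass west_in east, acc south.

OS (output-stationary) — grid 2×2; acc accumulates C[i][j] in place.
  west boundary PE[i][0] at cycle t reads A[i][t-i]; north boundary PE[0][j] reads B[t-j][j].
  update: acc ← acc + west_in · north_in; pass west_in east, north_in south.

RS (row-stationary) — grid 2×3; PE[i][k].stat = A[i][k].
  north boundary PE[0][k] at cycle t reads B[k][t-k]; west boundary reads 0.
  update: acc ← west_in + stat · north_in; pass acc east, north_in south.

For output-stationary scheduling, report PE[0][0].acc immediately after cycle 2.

PE[0][0].acc = 55

Tracing OS — 2×2 array, target PE[0][0]:
  after 0 — PE[0][0] acc=40, pass-E 5, pass-S 8
  after 1 — PE[0][0] acc=48, pass-E 2, pass-S 4
  after 2 — PE[0][0] acc=55, pass-E 1, pass-S 7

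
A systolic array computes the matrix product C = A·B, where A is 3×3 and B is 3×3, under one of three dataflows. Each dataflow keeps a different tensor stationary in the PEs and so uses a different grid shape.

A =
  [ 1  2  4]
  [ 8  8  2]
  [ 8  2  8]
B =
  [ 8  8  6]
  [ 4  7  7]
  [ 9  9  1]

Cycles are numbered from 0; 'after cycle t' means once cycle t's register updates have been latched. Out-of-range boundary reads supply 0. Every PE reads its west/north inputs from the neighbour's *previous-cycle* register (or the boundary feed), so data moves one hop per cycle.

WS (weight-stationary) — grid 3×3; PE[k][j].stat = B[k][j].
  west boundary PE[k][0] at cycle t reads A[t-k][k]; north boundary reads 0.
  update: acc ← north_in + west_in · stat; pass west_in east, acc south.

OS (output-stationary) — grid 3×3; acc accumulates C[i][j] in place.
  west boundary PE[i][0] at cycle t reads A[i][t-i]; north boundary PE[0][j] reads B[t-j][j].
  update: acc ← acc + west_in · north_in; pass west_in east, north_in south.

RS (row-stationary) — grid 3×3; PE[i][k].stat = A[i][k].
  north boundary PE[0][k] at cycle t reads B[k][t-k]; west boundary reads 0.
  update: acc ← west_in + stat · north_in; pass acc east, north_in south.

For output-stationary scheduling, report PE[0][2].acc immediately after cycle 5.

PE[0][2].acc = 24

Tracing OS — 3×3 array, target PE[0][2]:
  [0] (0,1) acc=0 (h:0 v:0)
  [0] (0,2) acc=0 (h:0 v:0)
  [1] (0,1) acc=8 (h:1 v:8)
  [1] (0,2) acc=0 (h:0 v:0)
  [2] (0,1) acc=22 (h:2 v:7)
  [2] (0,2) acc=6 (h:1 v:6)
  [3] (0,1) acc=58 (h:4 v:9)
  [3] (0,2) acc=20 (h:2 v:7)
  [4] (0,1) acc=58 (h:0 v:0)
  [4] (0,2) acc=24 (h:4 v:1)
  [5] (0,1) acc=58 (h:0 v:0)
  [5] (0,2) acc=24 (h:0 v:0)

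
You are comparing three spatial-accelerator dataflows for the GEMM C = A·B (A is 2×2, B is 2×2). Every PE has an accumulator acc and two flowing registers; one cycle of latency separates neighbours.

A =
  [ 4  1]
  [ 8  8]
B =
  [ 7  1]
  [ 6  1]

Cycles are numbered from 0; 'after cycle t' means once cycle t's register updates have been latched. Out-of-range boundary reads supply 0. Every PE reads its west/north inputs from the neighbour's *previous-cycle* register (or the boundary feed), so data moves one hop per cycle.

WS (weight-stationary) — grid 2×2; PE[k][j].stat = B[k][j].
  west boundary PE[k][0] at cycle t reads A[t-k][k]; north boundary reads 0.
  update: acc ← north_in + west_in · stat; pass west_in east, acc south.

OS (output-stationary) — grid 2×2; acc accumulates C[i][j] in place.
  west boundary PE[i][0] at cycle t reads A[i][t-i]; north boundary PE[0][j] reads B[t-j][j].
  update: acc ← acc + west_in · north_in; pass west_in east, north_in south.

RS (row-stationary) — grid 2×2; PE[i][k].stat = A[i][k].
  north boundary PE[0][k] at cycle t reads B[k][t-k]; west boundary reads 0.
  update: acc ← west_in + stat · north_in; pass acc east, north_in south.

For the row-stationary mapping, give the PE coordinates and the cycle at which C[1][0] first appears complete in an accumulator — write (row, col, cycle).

RS: C[1][0] accumulates in PE[1][1]:
  after 0 — PE[1][1] acc=0, pass-E 0, pass-S 0
  after 1 — PE[1][1] acc=0, pass-E 0, pass-S 0
  after 2 — PE[1][1] acc=104, pass-E 104, pass-S 6

(row, col, cycle) = (1, 1, 2)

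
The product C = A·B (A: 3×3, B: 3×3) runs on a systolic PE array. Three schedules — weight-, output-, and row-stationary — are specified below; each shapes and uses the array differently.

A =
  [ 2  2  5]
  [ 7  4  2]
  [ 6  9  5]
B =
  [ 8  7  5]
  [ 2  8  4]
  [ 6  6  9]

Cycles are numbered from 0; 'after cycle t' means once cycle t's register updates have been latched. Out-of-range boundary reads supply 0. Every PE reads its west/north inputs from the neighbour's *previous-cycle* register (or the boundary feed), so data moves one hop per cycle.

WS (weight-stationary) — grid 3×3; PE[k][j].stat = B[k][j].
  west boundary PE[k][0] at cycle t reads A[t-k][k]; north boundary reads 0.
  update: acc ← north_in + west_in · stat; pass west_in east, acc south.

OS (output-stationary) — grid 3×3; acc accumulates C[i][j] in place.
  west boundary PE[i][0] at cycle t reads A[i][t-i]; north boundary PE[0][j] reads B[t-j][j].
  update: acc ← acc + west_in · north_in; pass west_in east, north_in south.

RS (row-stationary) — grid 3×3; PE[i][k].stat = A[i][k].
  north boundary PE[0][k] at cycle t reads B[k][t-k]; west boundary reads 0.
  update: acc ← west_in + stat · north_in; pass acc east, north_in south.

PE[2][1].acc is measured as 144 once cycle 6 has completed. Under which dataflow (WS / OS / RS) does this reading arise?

dataflow = OS

Under WS (3×3), PE[2][1]:
  after 0 — PE[2][1] acc=0, pass-E 0, pass-S 0
  after 1 — PE[2][1] acc=0, pass-E 0, pass-S 0
  after 2 — PE[2][1] acc=0, pass-E 0, pass-S 0
  after 3 — PE[2][1] acc=60, pass-E 5, pass-S 60
  after 4 — PE[2][1] acc=93, pass-E 2, pass-S 93
  after 5 — PE[2][1] acc=144, pass-E 5, pass-S 144
  after 6 — PE[2][1] acc=0, pass-E 0, pass-S 0
Under OS (3×3), PE[2][1]:
  after 0 — PE[2][1] acc=0, pass-E 0, pass-S 0
  after 1 — PE[2][1] acc=0, pass-E 0, pass-S 0
  after 2 — PE[2][1] acc=0, pass-E 0, pass-S 0
  after 3 — PE[2][1] acc=42, pass-E 6, pass-S 7
  after 4 — PE[2][1] acc=114, pass-E 9, pass-S 8
  after 5 — PE[2][1] acc=144, pass-E 5, pass-S 6
  after 6 — PE[2][1] acc=144, pass-E 0, pass-S 0
Under RS (3×3), PE[2][1]:
  after 0 — PE[2][1] acc=0, pass-E 0, pass-S 0
  after 1 — PE[2][1] acc=0, pass-E 0, pass-S 0
  after 2 — PE[2][1] acc=0, pass-E 0, pass-S 0
  after 3 — PE[2][1] acc=66, pass-E 66, pass-S 2
  after 4 — PE[2][1] acc=114, pass-E 114, pass-S 8
  after 5 — PE[2][1] acc=66, pass-E 66, pass-S 4
  after 6 — PE[2][1] acc=0, pass-E 0, pass-S 0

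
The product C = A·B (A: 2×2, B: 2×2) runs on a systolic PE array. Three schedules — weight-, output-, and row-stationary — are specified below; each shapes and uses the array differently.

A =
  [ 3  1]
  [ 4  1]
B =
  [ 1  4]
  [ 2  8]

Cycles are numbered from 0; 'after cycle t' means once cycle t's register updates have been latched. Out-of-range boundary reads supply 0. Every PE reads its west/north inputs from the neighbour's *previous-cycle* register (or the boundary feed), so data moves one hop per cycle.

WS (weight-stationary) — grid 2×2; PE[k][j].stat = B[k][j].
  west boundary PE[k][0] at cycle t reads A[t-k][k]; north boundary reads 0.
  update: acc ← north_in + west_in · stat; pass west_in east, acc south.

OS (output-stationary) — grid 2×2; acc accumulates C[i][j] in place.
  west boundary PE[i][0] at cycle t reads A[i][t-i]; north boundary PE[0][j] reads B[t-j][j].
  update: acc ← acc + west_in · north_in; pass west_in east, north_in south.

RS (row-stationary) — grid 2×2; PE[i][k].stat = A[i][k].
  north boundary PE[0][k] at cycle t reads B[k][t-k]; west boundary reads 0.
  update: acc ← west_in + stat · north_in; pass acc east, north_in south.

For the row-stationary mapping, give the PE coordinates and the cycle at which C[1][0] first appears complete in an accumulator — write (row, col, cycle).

RS: C[1][0] accumulates in PE[1][1]:
  t=0 PE[1][1]: acc=0 h=0 v=0
  t=1 PE[1][1]: acc=0 h=0 v=0
  t=2 PE[1][1]: acc=6 h=6 v=2

(row, col, cycle) = (1, 1, 2)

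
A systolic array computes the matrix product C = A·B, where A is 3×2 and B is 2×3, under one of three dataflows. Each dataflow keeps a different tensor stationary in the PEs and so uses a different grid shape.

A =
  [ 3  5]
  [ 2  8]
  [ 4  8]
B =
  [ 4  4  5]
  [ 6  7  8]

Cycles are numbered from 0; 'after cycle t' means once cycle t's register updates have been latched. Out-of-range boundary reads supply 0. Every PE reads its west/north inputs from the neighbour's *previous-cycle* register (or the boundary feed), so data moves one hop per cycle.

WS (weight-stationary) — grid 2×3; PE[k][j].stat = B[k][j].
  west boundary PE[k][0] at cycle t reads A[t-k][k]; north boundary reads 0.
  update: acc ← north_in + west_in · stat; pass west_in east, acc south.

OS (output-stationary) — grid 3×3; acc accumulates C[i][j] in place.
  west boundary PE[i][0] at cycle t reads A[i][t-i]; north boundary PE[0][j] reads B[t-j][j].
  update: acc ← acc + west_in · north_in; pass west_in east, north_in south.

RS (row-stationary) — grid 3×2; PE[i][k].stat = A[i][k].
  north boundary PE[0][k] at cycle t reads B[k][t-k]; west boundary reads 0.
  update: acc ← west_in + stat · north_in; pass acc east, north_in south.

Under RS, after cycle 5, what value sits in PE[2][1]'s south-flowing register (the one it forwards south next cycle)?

RS (3×2). Following PE[2][1] plus its west/north inputs:
  t=0 PE[1][1]: acc=0 h=0 v=0
  t=0 PE[2][0]: acc=0 h=0 v=0
  t=0 PE[2][1]: acc=0 h=0 v=0
  t=1 PE[1][1]: acc=0 h=0 v=0
  t=1 PE[2][0]: acc=0 h=0 v=0
  t=1 PE[2][1]: acc=0 h=0 v=0
  t=2 PE[1][1]: acc=56 h=56 v=6
  t=2 PE[2][0]: acc=16 h=16 v=4
  t=2 PE[2][1]: acc=0 h=0 v=0
  t=3 PE[1][1]: acc=64 h=64 v=7
  t=3 PE[2][0]: acc=16 h=16 v=4
  t=3 PE[2][1]: acc=64 h=64 v=6
  t=4 PE[1][1]: acc=74 h=74 v=8
  t=4 PE[2][0]: acc=20 h=20 v=5
  t=4 PE[2][1]: acc=72 h=72 v=7
  t=5 PE[1][1]: acc=0 h=0 v=0
  t=5 PE[2][0]: acc=0 h=0 v=0
  t=5 PE[2][1]: acc=84 h=84 v=8

register = 8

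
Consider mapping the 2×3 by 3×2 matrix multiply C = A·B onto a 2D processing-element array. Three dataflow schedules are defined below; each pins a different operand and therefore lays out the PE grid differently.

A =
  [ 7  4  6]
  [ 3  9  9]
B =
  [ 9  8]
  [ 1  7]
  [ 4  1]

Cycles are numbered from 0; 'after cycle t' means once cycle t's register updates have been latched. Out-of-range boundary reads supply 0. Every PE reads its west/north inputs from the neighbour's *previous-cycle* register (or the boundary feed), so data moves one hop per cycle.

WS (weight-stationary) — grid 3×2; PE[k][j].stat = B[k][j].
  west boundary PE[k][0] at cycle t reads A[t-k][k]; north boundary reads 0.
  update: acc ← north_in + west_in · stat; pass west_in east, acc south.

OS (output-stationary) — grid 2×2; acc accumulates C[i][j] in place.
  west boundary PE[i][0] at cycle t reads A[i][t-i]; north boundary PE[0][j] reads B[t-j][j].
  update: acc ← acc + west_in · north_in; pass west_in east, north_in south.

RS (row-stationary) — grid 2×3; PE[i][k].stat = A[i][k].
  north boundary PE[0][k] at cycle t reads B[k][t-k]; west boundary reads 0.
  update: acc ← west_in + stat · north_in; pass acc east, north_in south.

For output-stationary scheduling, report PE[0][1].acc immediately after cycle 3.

OS (2×2). Following PE[0][1] plus its west/north inputs:
  step 0 · PE0,0: acc=63; fwd→7 fwd↓9
  step 0 · PE0,1: acc=0; fwd→0 fwd↓0
  step 1 · PE0,0: acc=67; fwd→4 fwd↓1
  step 1 · PE0,1: acc=56; fwd→7 fwd↓8
  step 2 · PE0,0: acc=91; fwd→6 fwd↓4
  step 2 · PE0,1: acc=84; fwd→4 fwd↓7
  step 3 · PE0,0: acc=91; fwd→0 fwd↓0
  step 3 · PE0,1: acc=90; fwd→6 fwd↓1

PE[0][1].acc = 90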